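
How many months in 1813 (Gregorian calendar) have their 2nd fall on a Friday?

2

Check the 2nd of each month of 1813: Jan 2: Sat, Feb 2: Tue, Mar 2: Tue, Apr 2: Fri, May 2: Sun, Jun 2: Wed, Jul 2: Fri, Aug 2: Mon, Sep 2: Thu, Oct 2: Sat, Nov 2: Tue, Dec 2: Thu.
Friday occurs in April, July — 2 months.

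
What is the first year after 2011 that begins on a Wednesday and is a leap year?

2020

Jan 1 advances by 2 weekdays after a leap year and by 1 after a common year.
2011: Jan 1 is Saturday.
2012: Sunday (leap)
2013: Tuesday
2014: Wednesday
2015: Thursday
2016: Friday (leap)
2017: Sunday
2018: Monday
2019: Tuesday
2020: Wednesday (leap)
2020 begins on a Wednesday and is a leap year.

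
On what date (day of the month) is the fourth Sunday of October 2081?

26

October 1, 2081 is a Wednesday, so the first Sunday is the 5th.
The fourth Sunday is 5 + 21 = 26.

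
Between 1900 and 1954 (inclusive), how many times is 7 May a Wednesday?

8

Track 7 May's weekday year by year (advancing +1, or +2 across a Feb 29):
  1900: Mon  1901: Tue (+1)  1902: Wed (+1) ✓  1903: Thu (+1)  1904: Sat (+2)
  1905: Sun (+1)  1906: Mon (+1)  1907: Tue (+1)  1908: Thu (+2)  1909: Fri (+1)
  1910: Sat (+1)  1911: Sun (+1)  1912: Tue (+2)  1913: Wed (+1) ✓  … (27 more years) …
  1941: Wed (+1) ✓  1942: Thu (+1)  1943: Fri (+1)  1944: Sun (+2)  1945: Mon (+1)
  1946: Tue (+1)  1947: Wed (+1) ✓  1948: Fri (+2)  1949: Sat (+1)  1950: Sun (+1)
  1951: Mon (+1)  1952: Wed (+2) ✓  1953: Thu (+1)  1954: Fri (+1)
Wednesday years: 1902, 1913, 1919, 1924, 1930, 1941, 1947, 1952 — 8 in total.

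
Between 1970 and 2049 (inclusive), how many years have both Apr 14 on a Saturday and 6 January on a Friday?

3

Check each year's weekday for Apr 14 and 6 January:
  1970: Tue/Tue  1971: Wed/Wed  1972: Fri/Thu  1973: Sat/Sat  1974: Sun/Sun  1975: Mon/Mon  1976: Wed/Tue  1977: Thu/Thu  1978: Fri/Fri  1979: Sat/Sat  1980: Mon/Sun  1981: Tue/Tue  1982: Wed/Wed  1983: Thu/Thu  …(52 more)…  2036: Mon/Sun  2037: Tue/Tue  2038: Wed/Wed  2039: Thu/Thu  2040: Sat/Fri ✓  2041: Sun/Sun  2042: Mon/Mon  2043: Tue/Tue  2044: Thu/Wed  2045: Fri/Fri  2046: Sat/Sat  2047: Sun/Sun  2048: Tue/Mon  2049: Wed/Wed
Both conditions hold in: 1984, 2012, 2040 — 3.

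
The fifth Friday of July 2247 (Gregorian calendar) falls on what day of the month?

30

July 1, 2247 is a Thursday, so the first Friday is the 2nd.
The fifth Friday is 2 + 28 = 30.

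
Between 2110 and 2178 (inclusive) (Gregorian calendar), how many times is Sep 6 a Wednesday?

10

Track Sep 6's weekday year by year (advancing +1, or +2 across a Feb 29):
  2110: Sat  2111: Sun (+1)  2112: Tue (+2)  2113: Wed (+1) ✓  2114: Thu (+1)
  2115: Fri (+1)  2116: Sun (+2)  2117: Mon (+1)  2118: Tue (+1)  2119: Wed (+1) ✓
  2120: Fri (+2)  2121: Sat (+1)  2122: Sun (+1)  2123: Mon (+1)  … (41 more years) …
  2165: Fri (+1)  2166: Sat (+1)  2167: Sun (+1)  2168: Tue (+2)  2169: Wed (+1) ✓
  2170: Thu (+1)  2171: Fri (+1)  2172: Sun (+2)  2173: Mon (+1)  2174: Tue (+1)
  2175: Wed (+1) ✓  2176: Fri (+2)  2177: Sat (+1)  2178: Sun (+1)
Wednesday years: 2113, 2119, 2124, 2130, 2141, 2147, 2152, 2158, 2169, 2175 — 10 in total.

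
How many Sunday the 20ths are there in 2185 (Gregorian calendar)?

Check the 20th of each month of 2185: Jan 20: Thu, Feb 20: Sun, Mar 20: Sun, Apr 20: Wed, May 20: Fri, Jun 20: Mon, Jul 20: Wed, Aug 20: Sat, Sep 20: Tue, Oct 20: Thu, Nov 20: Sun, Dec 20: Tue.
Sunday occurs in February, March, November — 3 months.

3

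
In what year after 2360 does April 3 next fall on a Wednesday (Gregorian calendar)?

2363

From one year to the next, a fixed date's weekday advances by 1, or by 2 when a Feb 29 lies between the two dates.
2360: April 3 is Sunday.
2361: Monday (+1)
2362: Tuesday (+1)
2363: Wednesday (+1)
April 3 falls on a Wednesday in 2363.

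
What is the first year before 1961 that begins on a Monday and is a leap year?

Jan 1 advances by 2 weekdays after a leap year and by 1 after a common year.
1961: Jan 1 is Sunday.
1960: Friday (leap)
1959: Thursday
1958: Wednesday
1957: Tuesday
1956: Sunday (leap)
1955: Saturday
1954: Friday
1953: Thursday
1952: Tuesday (leap)
1951: Monday
1950: Sunday
1949: Saturday
1948: Thursday (leap)
1947: Wednesday
1946: Tuesday
1945: Monday
1944: Saturday (leap)
1943: Friday
1942: Thursday
1941: Wednesday
1940: Monday (leap)
1940 begins on a Monday and is a leap year.

1940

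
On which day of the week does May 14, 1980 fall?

Wednesday

January 1, 1980 is a Tuesday.
May 14 is day 135 of the year, i.e. 134 days after Jan 1.
134 mod 7 = 1, so advance 1 weekday from Tuesday: Wednesday.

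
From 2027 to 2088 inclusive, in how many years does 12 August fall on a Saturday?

Track 12 August's weekday year by year (advancing +1, or +2 across a Feb 29):
  2027: Thu  2028: Sat (+2) ✓  2029: Sun (+1)  2030: Mon (+1)  2031: Tue (+1)
  2032: Thu (+2)  2033: Fri (+1)  2034: Sat (+1) ✓  2035: Sun (+1)  2036: Tue (+2)
  2037: Wed (+1)  2038: Thu (+1)  2039: Fri (+1)  2040: Sun (+2)  … (34 more years) …
  2075: Mon (+1)  2076: Wed (+2)  2077: Thu (+1)  2078: Fri (+1)  2079: Sat (+1) ✓
  2080: Mon (+2)  2081: Tue (+1)  2082: Wed (+1)  2083: Thu (+1)  2084: Sat (+2) ✓
  2085: Sun (+1)  2086: Mon (+1)  2087: Tue (+1)  2088: Thu (+2)
Saturday years: 2028, 2034, 2045, 2051, 2056, 2062, 2073, 2079, 2084 — 9 in total.

9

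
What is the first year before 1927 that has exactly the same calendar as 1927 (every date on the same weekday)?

Two years share a calendar iff Jan 1 falls on the same weekday and both are leap or both are common. 1927: Jan 1 is Saturday, common year.
1926: Jan 1 Friday, common
1925: Jan 1 Thursday, common
1924: Jan 1 Tuesday, leap
1923: Jan 1 Monday, common
1922: Jan 1 Sunday, common
1921: Jan 1 Saturday, common
1921 matches on both conditions.

1921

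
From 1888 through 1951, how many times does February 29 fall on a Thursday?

Leap years in 1888–1951: 15 of them.
Feb 29 weekday advances by 5 (mod 7) from one leap year to the next four years later (or differs when a century non-leap intervenes).
Leap-day weekdays: 1888:Wed 1892:Mon 1896:Sat 1904:Mon 1908:Sat 1912:Thu✓ 1916:Tue 1920:Sun 1924:Fri 1928:Wed 1932:Mon 1936:Sat 1940:Thu✓ 1944:Tue 1948:Sun
Thursday: 1912, 1940 → 2.

2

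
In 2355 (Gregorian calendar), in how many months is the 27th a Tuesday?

2

Check the 27th of each month of 2355: Jan 27: Thu, Feb 27: Sun, Mar 27: Sun, Apr 27: Wed, May 27: Fri, Jun 27: Mon, Jul 27: Wed, Aug 27: Sat, Sep 27: Tue, Oct 27: Thu, Nov 27: Sun, Dec 27: Tue.
Tuesday occurs in September, December — 2 months.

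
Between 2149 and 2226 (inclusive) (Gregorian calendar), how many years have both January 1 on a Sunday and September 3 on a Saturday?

0

Check each year's weekday for January 1 and September 3:
  2149: Wed/Wed  2150: Thu/Thu  2151: Fri/Fri  2152: Sat/Sun  2153: Mon/Mon  2154: Tue/Tue  2155: Wed/Wed  2156: Thu/Fri  2157: Sat/Sat  2158: Sun/Sun  2159: Mon/Mon  2160: Tue/Wed  2161: Thu/Thu  2162: Fri/Fri  …(50 more)…  2213: Fri/Fri  2214: Sat/Sat  2215: Sun/Sun  2216: Mon/Tue  2217: Wed/Wed  2218: Thu/Thu  2219: Fri/Fri  2220: Sat/Sun  2221: Mon/Mon  2222: Tue/Tue  2223: Wed/Wed  2224: Thu/Fri  2225: Sat/Sat  2226: Sun/Sun
Both conditions hold in: no year — 0.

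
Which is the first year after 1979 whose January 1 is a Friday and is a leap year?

1988

Jan 1 advances by 2 weekdays after a leap year and by 1 after a common year.
1979: Jan 1 is Monday.
1980: Tuesday (leap)
1981: Thursday
1982: Friday
1983: Saturday
1984: Sunday (leap)
1985: Tuesday
1986: Wednesday
1987: Thursday
1988: Friday (leap)
1988 begins on a Friday and is a leap year.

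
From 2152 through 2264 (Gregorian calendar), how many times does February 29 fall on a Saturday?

Leap years in 2152–2264: 28 of them.
Feb 29 weekday advances by 5 (mod 7) from one leap year to the next four years later (or differs when a century non-leap intervenes).
Leap-day weekdays: 2152:Tue 2156:Sun 2160:Fri 2164:Wed 2168:Mon 2172:Sat✓ 2176:Thu 2180:Tue 2184:Sun 2188:Fri 2192:Wed 2196:Mon 2204:Wed 2208:Mon 2212:Sat✓ 2216:Thu 2220:Tue 2224:Sun 2228:Fri 2232:Wed 2236:Mon 2240:Sat✓ 2244:Thu 2248:Tue 2252:Sun 2256:Fri 2260:Wed 2264:Mon
Saturday: 2172, 2212, 2240 → 3.

3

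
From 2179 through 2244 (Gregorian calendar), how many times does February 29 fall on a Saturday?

Leap years in 2179–2244: 16 of them.
Feb 29 weekday advances by 5 (mod 7) from one leap year to the next four years later (or differs when a century non-leap intervenes).
Leap-day weekdays: 2180:Tue 2184:Sun 2188:Fri 2192:Wed 2196:Mon 2204:Wed 2208:Mon 2212:Sat✓ 2216:Thu 2220:Tue 2224:Sun 2228:Fri 2232:Wed 2236:Mon 2240:Sat✓ 2244:Thu
Saturday: 2212, 2240 → 2.

2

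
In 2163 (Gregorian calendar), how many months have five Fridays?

4

A month of length L has five Fridays iff its first Friday is on day ≤ L−28 (so day 1–3 in a 31-day month, 1–2 in a 30-day month, day 1 in a leap February).
Checking each month of 2163: Jan starts Sat (31d); Feb starts Tue (28d); Mar starts Tue (31d); Apr starts Fri (30d) ✓; May starts Sun (31d); Jun starts Wed (30d); Jul starts Fri (31d) ✓; Aug starts Mon (31d); Sep starts Thu (30d) ✓; Oct starts Sat (31d); Nov starts Tue (30d); Dec starts Thu (31d) ✓.
Five-Friday months: April, July, September, December → 4.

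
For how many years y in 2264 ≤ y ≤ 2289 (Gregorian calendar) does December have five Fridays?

December has 31 days; it has five Fridays when Friday falls among the first (month-length − 28) days — i.e. when December 1 is one of Friday/Thursday/Wednesday.
December 1 by year: 2264:Thu✓ 2265:Fri✓ 2266:Sat 2267:Sun 2268:Tue 2269:Wed✓ 2270:Thu✓ 2271:Fri✓ 2272:Sun 2273:Mon 2274:Tue 2275:Wed✓ 2276:Fri✓ 2277:Sat 2278:Sun 2279:Mon 2280:Wed✓ 2281:Thu✓ 2282:Fri✓ 2283:Sat 2284:Mon 2285:Tue 2286:Wed✓ 2287:Thu✓ 2288:Sat 2289:Sun
Years with five Fridays: 2264, 2265, 2269, 2270, 2271, 2275, 2276, 2280, 2281, 2282, 2286, 2287 → 12.

12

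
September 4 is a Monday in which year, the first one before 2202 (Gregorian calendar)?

2197

From one year to the next, a fixed date's weekday advances by 1, or by 2 when a Feb 29 lies between the two dates.
2202: September 4 is Saturday.
2201: Friday (−1)
2200: Thursday (−1)
2199: Wednesday (−1)
2198: Tuesday (−1)
2197: Monday (−1)
September 4 falls on a Monday in 2197.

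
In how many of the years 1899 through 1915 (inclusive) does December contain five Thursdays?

7

December has 31 days; it has five Thursdays when Thursday falls among the first (month-length − 28) days — i.e. when December 1 is one of Thursday/Wednesday/Tuesday.
December 1 by year: 1899:Fri 1900:Sat 1901:Sun 1902:Mon 1903:Tue✓ 1904:Thu✓ 1905:Fri 1906:Sat 1907:Sun 1908:Tue✓ 1909:Wed✓ 1910:Thu✓ 1911:Fri 1912:Sun 1913:Mon 1914:Tue✓ 1915:Wed✓
Years with five Thursdays: 1903, 1904, 1908, 1909, 1910, 1914, 1915 → 7.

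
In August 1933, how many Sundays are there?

4

August 1933 has 31 days and begins on Tuesday.
The first Sunday is August 6.
Sundays fall on 6, 13, 20, 27 — that's 4.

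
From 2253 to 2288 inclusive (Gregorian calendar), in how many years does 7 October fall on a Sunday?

6

Track 7 October's weekday year by year (advancing +1, or +2 across a Feb 29):
  2253: Fri  2254: Sat (+1)  2255: Sun (+1) ✓  2256: Tue (+2)  2257: Wed (+1)
  2258: Thu (+1)  2259: Fri (+1)  2260: Sun (+2) ✓  2261: Mon (+1)  2262: Tue (+1)
  2263: Wed (+1)  2264: Fri (+2)  2265: Sat (+1)  2266: Sun (+1) ✓  … (8 more years) …
  2275: Thu (+1)  2276: Sat (+2)  2277: Sun (+1) ✓  2278: Mon (+1)  2279: Tue (+1)
  2280: Thu (+2)  2281: Fri (+1)  2282: Sat (+1)  2283: Sun (+1) ✓  2284: Tue (+2)
  2285: Wed (+1)  2286: Thu (+1)  2287: Fri (+1)  2288: Sun (+2) ✓
Sunday years: 2255, 2260, 2266, 2277, 2283, 2288 — 6 in total.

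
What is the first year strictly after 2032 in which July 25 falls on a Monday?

2033

From one year to the next, a fixed date's weekday advances by 1, or by 2 when a Feb 29 lies between the two dates.
2032: July 25 is Sunday.
2033: Monday (+1)
July 25 falls on a Monday in 2033.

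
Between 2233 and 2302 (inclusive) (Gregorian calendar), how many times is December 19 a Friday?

Track December 19's weekday year by year (advancing +1, or +2 across a Feb 29):
  2233: Thu  2234: Fri (+1) ✓  2235: Sat (+1)  2236: Mon (+2)  2237: Tue (+1)
  2238: Wed (+1)  2239: Thu (+1)  2240: Sat (+2)  2241: Sun (+1)  2242: Mon (+1)
  2243: Tue (+1)  2244: Thu (+2)  2245: Fri (+1) ✓  2246: Sat (+1)  … (42 more years) …
  2289: Thu (+1)  2290: Fri (+1) ✓  2291: Sat (+1)  2292: Mon (+2)  2293: Tue (+1)
  2294: Wed (+1)  2295: Thu (+1)  2296: Sat (+2)  2297: Sun (+1)  2298: Mon (+1)
  2299: Tue (+1)  2300: Wed (+1)  2301: Thu (+1)  2302: Fri (+1) ✓
Friday years: 2234, 2245, 2251, 2256, 2262, 2273, 2279, 2284, 2290, 2302 — 10 in total.

10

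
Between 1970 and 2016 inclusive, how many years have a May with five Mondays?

May has 31 days; it has five Mondays when Monday falls among the first (month-length − 28) days — i.e. when May 1 is one of Monday/Sunday/Saturday.
May 1 by year: 1970:Fri 1971:Sat✓ 1972:Mon✓ 1973:Tue 1974:Wed 1975:Thu 1976:Sat✓ 1977:Sun✓ 1978:Mon✓ 1979:Tue 1980:Thu 1981:Fri 1982:Sat✓ 1983:Sun✓ 1984:Tue …(17 more)… 2002:Wed 2003:Thu 2004:Sat✓ 2005:Sun✓ 2006:Mon✓ 2007:Tue 2008:Thu 2009:Fri 2010:Sat✓ 2011:Sun✓ 2012:Tue 2013:Wed 2014:Thu 2015:Fri 2016:Sun✓
Years with five Mondays: 1971, 1972, 1976, 1977, 1978, 1982, 1983, 1988, 1989, 1993, 1994, 1995, 1999, 2000, 2004, 2005, 2006, 2010, 2011, 2016 → 20.

20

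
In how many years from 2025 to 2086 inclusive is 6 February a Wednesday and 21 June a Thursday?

Check each year's weekday for 6 February and 21 June:
  2025: Thu/Sat  2026: Fri/Sun  2027: Sat/Mon  2028: Sun/Wed  2029: Tue/Thu  2030: Wed/Fri  2031: Thu/Sat  2032: Fri/Mon  2033: Sun/Tue  2034: Mon/Wed  2035: Tue/Thu  2036: Wed/Sat  2037: Fri/Sun  2038: Sat/Mon  …(34 more)…  2073: Mon/Wed  2074: Tue/Thu  2075: Wed/Fri  2076: Thu/Sun  2077: Sat/Mon  2078: Sun/Tue  2079: Mon/Wed  2080: Tue/Fri  2081: Thu/Sat  2082: Fri/Sun  2083: Sat/Mon  2084: Sun/Wed  2085: Tue/Thu  2086: Wed/Fri
Both conditions hold in: no year — 0.

0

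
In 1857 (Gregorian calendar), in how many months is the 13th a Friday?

Check the 13th of each month of 1857: Jan 13: Tue, Feb 13: Fri, Mar 13: Fri, Apr 13: Mon, May 13: Wed, Jun 13: Sat, Jul 13: Mon, Aug 13: Thu, Sep 13: Sun, Oct 13: Tue, Nov 13: Fri, Dec 13: Sun.
Friday occurs in February, March, November — 3 months.

3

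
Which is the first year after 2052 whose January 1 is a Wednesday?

Jan 1 advances by 2 weekdays after a leap year and by 1 after a common year.
2052: Jan 1 is Monday (leap).
2053: Wednesday
2053 begins on a Wednesday

2053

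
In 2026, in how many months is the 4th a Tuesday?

1

Check the 4th of each month of 2026: Jan 4: Sun, Feb 4: Wed, Mar 4: Wed, Apr 4: Sat, May 4: Mon, Jun 4: Thu, Jul 4: Sat, Aug 4: Tue, Sep 4: Fri, Oct 4: Sun, Nov 4: Wed, Dec 4: Fri.
Tuesday occurs in August — 1 month.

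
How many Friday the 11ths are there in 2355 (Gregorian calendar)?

Check the 11th of each month of 2355: Jan 11: Tue, Feb 11: Fri, Mar 11: Fri, Apr 11: Mon, May 11: Wed, Jun 11: Sat, Jul 11: Mon, Aug 11: Thu, Sep 11: Sun, Oct 11: Tue, Nov 11: Fri, Dec 11: Sun.
Friday occurs in February, March, November — 3 months.

3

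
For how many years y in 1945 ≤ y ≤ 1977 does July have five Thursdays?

July has 31 days; it has five Thursdays when Thursday falls among the first (month-length − 28) days — i.e. when July 1 is one of Thursday/Wednesday/Tuesday.
July 1 by year: 1945:Sun 1946:Mon 1947:Tue✓ 1948:Thu✓ 1949:Fri 1950:Sat 1951:Sun 1952:Tue✓ 1953:Wed✓ 1954:Thu✓ 1955:Fri 1956:Sun 1957:Mon 1958:Tue✓ 1959:Wed✓ …(3 more)… 1963:Mon 1964:Wed✓ 1965:Thu✓ 1966:Fri 1967:Sat 1968:Mon 1969:Tue✓ 1970:Wed✓ 1971:Thu✓ 1972:Sat 1973:Sun 1974:Mon 1975:Tue✓ 1976:Thu✓ 1977:Fri
Years with five Thursdays: 1947, 1948, 1952, 1953, 1954, 1958, 1959, 1964, 1965, 1969, 1970, 1971, 1975, 1976 → 14.

14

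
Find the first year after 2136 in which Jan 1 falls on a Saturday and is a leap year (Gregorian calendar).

Jan 1 advances by 2 weekdays after a leap year and by 1 after a common year.
2136: Jan 1 is Sunday (leap).
2137: Tuesday
2138: Wednesday
2139: Thursday
2140: Friday (leap)
2141: Sunday
2142: Monday
2143: Tuesday
2144: Wednesday (leap)
2145: Friday
2146: Saturday
2147: Sunday
2148: Monday (leap)
2149: Wednesday
2150: Thursday
2151: Friday
2152: Saturday (leap)
2152 begins on a Saturday and is a leap year.

2152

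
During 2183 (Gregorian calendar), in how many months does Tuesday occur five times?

4

A month of length L has five Tuesdays iff its first Tuesday is on day ≤ L−28 (so day 1–3 in a 31-day month, 1–2 in a 30-day month, day 1 in a leap February).
Checking each month of 2183: Jan starts Wed (31d); Feb starts Sat (28d); Mar starts Sat (31d); Apr starts Tue (30d) ✓; May starts Thu (31d); Jun starts Sun (30d); Jul starts Tue (31d) ✓; Aug starts Fri (31d); Sep starts Mon (30d) ✓; Oct starts Wed (31d); Nov starts Sat (30d); Dec starts Mon (31d) ✓.
Five-Tuesday months: April, July, September, December → 4.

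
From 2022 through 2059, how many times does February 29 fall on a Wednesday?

Leap years in 2022–2059: 9 of them.
Feb 29 weekday advances by 5 (mod 7) from one leap year to the next four years later (or differs when a century non-leap intervenes).
Leap-day weekdays: 2024:Thu 2028:Tue 2032:Sun 2036:Fri 2040:Wed✓ 2044:Mon 2048:Sat 2052:Thu 2056:Tue
Wednesday: 2040 → 1.

1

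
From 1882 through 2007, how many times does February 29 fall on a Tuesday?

Leap years in 1882–2007: 30 of them.
Feb 29 weekday advances by 5 (mod 7) from one leap year to the next four years later (or differs when a century non-leap intervenes).
Leap-day weekdays: 1884:Fri 1888:Wed 1892:Mon 1896:Sat 1904:Mon 1908:Sat 1912:Thu 1916:Tue✓ 1920:Sun 1924:Fri 1928:Wed 1932:Mon 1936:Sat …(4 more)… 1956:Wed 1960:Mon 1964:Sat 1968:Thu 1972:Tue✓ 1976:Sun 1980:Fri 1984:Wed 1988:Mon 1992:Sat 1996:Thu 2000:Tue✓ 2004:Sun
Tuesday: 1916, 1944, 1972, 2000 → 4.

4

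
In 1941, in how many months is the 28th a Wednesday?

Check the 28th of each month of 1941: Jan 28: Tue, Feb 28: Fri, Mar 28: Fri, Apr 28: Mon, May 28: Wed, Jun 28: Sat, Jul 28: Mon, Aug 28: Thu, Sep 28: Sun, Oct 28: Tue, Nov 28: Fri, Dec 28: Sun.
Wednesday occurs in May — 1 month.

1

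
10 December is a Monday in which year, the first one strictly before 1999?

1990

From one year to the next, a fixed date's weekday advances by 1, or by 2 when a Feb 29 lies between the two dates.
1999: December 10 is Friday.
1998: Thursday (−1)
1997: Wednesday (−1)
1996: Tuesday (−1)
1995: Sunday (−2)
1994: Saturday (−1)
1993: Friday (−1)
1992: Thursday (−1)
1991: Tuesday (−2)
1990: Monday (−1)
10 December falls on a Monday in 1990.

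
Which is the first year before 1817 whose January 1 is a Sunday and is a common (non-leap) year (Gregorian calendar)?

Jan 1 advances by 2 weekdays after a leap year and by 1 after a common year.
1817: Jan 1 is Wednesday.
1816: Monday (leap)
1815: Sunday
1815 begins on a Sunday and is a common year.

1815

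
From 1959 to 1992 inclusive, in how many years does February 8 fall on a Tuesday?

Track February 8's weekday year by year (advancing +1, or +2 across a Feb 29):
  1959: Sun  1960: Mon (+1)  1961: Wed (+2)  1962: Thu (+1)  1963: Fri (+1)
  1964: Sat (+1)  1965: Mon (+2)  1966: Tue (+1) ✓  1967: Wed (+1)  1968: Thu (+1)
  1969: Sat (+2)  1970: Sun (+1)  1971: Mon (+1)  1972: Tue (+1) ✓  … (6 more years) …
  1979: Thu (+1)  1980: Fri (+1)  1981: Sun (+2)  1982: Mon (+1)  1983: Tue (+1) ✓
  1984: Wed (+1)  1985: Fri (+2)  1986: Sat (+1)  1987: Sun (+1)  1988: Mon (+1)
  1989: Wed (+2)  1990: Thu (+1)  1991: Fri (+1)  1992: Sat (+1)
Tuesday years: 1966, 1972, 1977, 1983 — 4 in total.

4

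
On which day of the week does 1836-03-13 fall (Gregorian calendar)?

January 1, 1836 is a Friday.
March 13 is day 73 of the year, i.e. 72 days after Jan 1.
72 mod 7 = 2, so advance 2 weekdays from Friday: Sunday.

Sunday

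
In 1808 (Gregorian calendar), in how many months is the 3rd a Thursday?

Check the 3rd of each month of 1808: Jan 3: Sun, Feb 3: Wed, Mar 3: Thu, Apr 3: Sun, May 3: Tue, Jun 3: Fri, Jul 3: Sun, Aug 3: Wed, Sep 3: Sat, Oct 3: Mon, Nov 3: Thu, Dec 3: Sat.
Thursday occurs in March, November — 2 months.

2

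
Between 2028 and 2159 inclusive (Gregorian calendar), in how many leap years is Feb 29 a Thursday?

4

Leap years in 2028–2159: 32 of them.
Feb 29 weekday advances by 5 (mod 7) from one leap year to the next four years later (or differs when a century non-leap intervenes).
Leap-day weekdays: 2028:Tue 2032:Sun 2036:Fri 2040:Wed 2044:Mon 2048:Sat 2052:Thu✓ 2056:Tue 2060:Sun 2064:Fri 2068:Wed 2072:Mon 2076:Sat …(6 more)… 2108:Wed 2112:Mon 2116:Sat 2120:Thu✓ 2124:Tue 2128:Sun 2132:Fri 2136:Wed 2140:Mon 2144:Sat 2148:Thu✓ 2152:Tue 2156:Sun
Thursday: 2052, 2080, 2120, 2148 → 4.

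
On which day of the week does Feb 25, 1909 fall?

January 1, 1909 is a Friday.
February 25 is day 56 of the year, i.e. 55 days after Jan 1.
55 mod 7 = 6, so advance 6 weekdays from Friday: Thursday.

Thursday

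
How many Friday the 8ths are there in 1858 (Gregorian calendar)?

Check the 8th of each month of 1858: Jan 8: Fri, Feb 8: Mon, Mar 8: Mon, Apr 8: Thu, May 8: Sat, Jun 8: Tue, Jul 8: Thu, Aug 8: Sun, Sep 8: Wed, Oct 8: Fri, Nov 8: Mon, Dec 8: Wed.
Friday occurs in January, October — 2 months.

2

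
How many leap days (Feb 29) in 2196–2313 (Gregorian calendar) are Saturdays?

5

Leap years in 2196–2313: 28 of them.
Feb 29 weekday advances by 5 (mod 7) from one leap year to the next four years later (or differs when a century non-leap intervenes).
Leap-day weekdays: 2196:Mon 2204:Wed 2208:Mon 2212:Sat✓ 2216:Thu 2220:Tue 2224:Sun 2228:Fri 2232:Wed 2236:Mon 2240:Sat✓ 2244:Thu 2248:Tue 2252:Sun 2256:Fri 2260:Wed 2264:Mon 2268:Sat✓ 2272:Thu 2276:Tue 2280:Sun 2284:Fri 2288:Wed 2292:Mon 2296:Sat✓ 2304:Mon 2308:Sat✓ 2312:Thu
Saturday: 2212, 2240, 2268, 2296, 2308 → 5.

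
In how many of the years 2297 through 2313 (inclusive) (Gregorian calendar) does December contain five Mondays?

December has 31 days; it has five Mondays when Monday falls among the first (month-length − 28) days — i.e. when December 1 is one of Monday/Sunday/Saturday.
December 1 by year: 2297:Wed 2298:Thu 2299:Fri 2300:Sat✓ 2301:Sun✓ 2302:Mon✓ 2303:Tue 2304:Thu 2305:Fri 2306:Sat✓ 2307:Sun✓ 2308:Tue 2309:Wed 2310:Thu 2311:Fri 2312:Sun✓ 2313:Mon✓
Years with five Mondays: 2300, 2301, 2302, 2306, 2307, 2312, 2313 → 7.

7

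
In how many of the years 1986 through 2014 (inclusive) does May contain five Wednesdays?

May has 31 days; it has five Wednesdays when Wednesday falls among the first (month-length − 28) days — i.e. when May 1 is one of Wednesday/Tuesday/Monday.
May 1 by year: 1986:Thu 1987:Fri 1988:Sun 1989:Mon✓ 1990:Tue✓ 1991:Wed✓ 1992:Fri 1993:Sat 1994:Sun 1995:Mon✓ 1996:Wed✓ 1997:Thu 1998:Fri 1999:Sat 2000:Mon✓ 2001:Tue✓ 2002:Wed✓ 2003:Thu 2004:Sat 2005:Sun 2006:Mon✓ 2007:Tue✓ 2008:Thu 2009:Fri 2010:Sat 2011:Sun 2012:Tue✓ 2013:Wed✓ 2014:Thu
Years with five Wednesdays: 1989, 1990, 1991, 1995, 1996, 2000, 2001, 2002, 2006, 2007, 2012, 2013 → 12.

12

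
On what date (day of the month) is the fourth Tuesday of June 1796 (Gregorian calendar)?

June 1, 1796 is a Wednesday, so the first Tuesday is the 7th.
The fourth Tuesday is 7 + 21 = 28.

28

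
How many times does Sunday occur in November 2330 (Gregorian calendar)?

November 2330 has 30 days and begins on Saturday.
The first Sunday is November 2.
Sundays fall on 2, 9, 16, 23, 30 — that's 5.

5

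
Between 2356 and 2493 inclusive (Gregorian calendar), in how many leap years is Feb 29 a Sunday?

5

Leap years in 2356–2493: 35 of them.
Feb 29 weekday advances by 5 (mod 7) from one leap year to the next four years later (or differs when a century non-leap intervenes).
Leap-day weekdays: 2356:Wed 2360:Mon 2364:Sat 2368:Thu 2372:Tue 2376:Sun✓ 2380:Fri 2384:Wed 2388:Mon 2392:Sat 2396:Thu 2400:Tue 2404:Sun✓ …(9 more)… 2444:Mon 2448:Sat 2452:Thu 2456:Tue 2460:Sun✓ 2464:Fri 2468:Wed 2472:Mon 2476:Sat 2480:Thu 2484:Tue 2488:Sun✓ 2492:Fri
Sunday: 2376, 2404, 2432, 2460, 2488 → 5.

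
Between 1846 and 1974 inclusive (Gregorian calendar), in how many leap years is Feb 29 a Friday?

Leap years in 1846–1974: 31 of them.
Feb 29 weekday advances by 5 (mod 7) from one leap year to the next four years later (or differs when a century non-leap intervenes).
Leap-day weekdays: 1848:Tue 1852:Sun 1856:Fri✓ 1860:Wed 1864:Mon 1868:Sat 1872:Thu 1876:Tue 1880:Sun 1884:Fri✓ 1888:Wed 1892:Mon 1896:Sat …(5 more)… 1924:Fri✓ 1928:Wed 1932:Mon 1936:Sat 1940:Thu 1944:Tue 1948:Sun 1952:Fri✓ 1956:Wed 1960:Mon 1964:Sat 1968:Thu 1972:Tue
Friday: 1856, 1884, 1924, 1952 → 4.

4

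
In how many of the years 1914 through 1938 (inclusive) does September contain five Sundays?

September has 30 days; it has five Sundays when Sunday falls among the first (month-length − 28) days — i.e. when September 1 is one of Sunday/Saturday.
September 1 by year: 1914:Tue 1915:Wed 1916:Fri 1917:Sat✓ 1918:Sun✓ 1919:Mon 1920:Wed 1921:Thu 1922:Fri 1923:Sat✓ 1924:Mon 1925:Tue 1926:Wed 1927:Thu 1928:Sat✓ 1929:Sun✓ 1930:Mon 1931:Tue 1932:Thu 1933:Fri 1934:Sat✓ 1935:Sun✓ 1936:Tue 1937:Wed 1938:Thu
Years with five Sundays: 1917, 1918, 1923, 1928, 1929, 1934, 1935 → 7.

7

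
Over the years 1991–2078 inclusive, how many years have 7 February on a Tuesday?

12

Track 7 February's weekday year by year (advancing +1, or +2 across a Feb 29):
  1991: Thu  1992: Fri (+1)  1993: Sun (+2)  1994: Mon (+1)  1995: Tue (+1) ✓
  1996: Wed (+1)  1997: Fri (+2)  1998: Sat (+1)  1999: Sun (+1)  2000: Mon (+1)
  2001: Wed (+2)  2002: Thu (+1)  2003: Fri (+1)  2004: Sat (+1)  … (60 more years) …
  2065: Sat (+2)  2066: Sun (+1)  2067: Mon (+1)  2068: Tue (+1) ✓  2069: Thu (+2)
  2070: Fri (+1)  2071: Sat (+1)  2072: Sun (+1)  2073: Tue (+2) ✓  2074: Wed (+1)
  2075: Thu (+1)  2076: Fri (+1)  2077: Sun (+2)  2078: Mon (+1)
Tuesday years: 1995, 2006, 2012, 2017, 2023, 2034, 2040, 2045, 2051, 2062, 2068, 2073 — 12 in total.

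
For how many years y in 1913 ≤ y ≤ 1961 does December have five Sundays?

20

December has 31 days; it has five Sundays when Sunday falls among the first (month-length − 28) days — i.e. when December 1 is one of Sunday/Saturday/Friday.
December 1 by year: 1913:Mon 1914:Tue 1915:Wed 1916:Fri✓ 1917:Sat✓ 1918:Sun✓ 1919:Mon 1920:Wed 1921:Thu 1922:Fri✓ 1923:Sat✓ 1924:Mon 1925:Tue 1926:Wed 1927:Thu …(19 more)… 1947:Mon 1948:Wed 1949:Thu 1950:Fri✓ 1951:Sat✓ 1952:Mon 1953:Tue 1954:Wed 1955:Thu 1956:Sat✓ 1957:Sun✓ 1958:Mon 1959:Tue 1960:Thu 1961:Fri✓
Years with five Sundays: 1916, 1917, 1918, 1922, 1923, 1928, 1929, 1933, 1934, 1935, 1939, 1940, 1944, 1945, 1946, 1950, 1951, 1956, 1957, 1961 → 20.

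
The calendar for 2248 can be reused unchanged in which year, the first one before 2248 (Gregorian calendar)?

Two years share a calendar iff Jan 1 falls on the same weekday and both are leap or both are common. 2248: Jan 1 is Saturday, leap year.
2247: Jan 1 Friday, common
2246: Jan 1 Thursday, common
2245: Jan 1 Wednesday, common
2244: Jan 1 Monday, leap
2243: Jan 1 Sunday, common
2242: Jan 1 Saturday, common
2241: Jan 1 Friday, common
2240: Jan 1 Wednesday, leap
2239: Jan 1 Tuesday, common
2238: Jan 1 Monday, common
2237: Jan 1 Sunday, common
2236: Jan 1 Friday, leap
2235: Jan 1 Thursday, common
2234: Jan 1 Wednesday, common
2233: Jan 1 Tuesday, common
2232: Jan 1 Sunday, leap
2231: Jan 1 Saturday, common
2230: Jan 1 Friday, common
2229: Jan 1 Thursday, common
2228: Jan 1 Tuesday, leap
2227: Jan 1 Monday, common
2226: Jan 1 Sunday, common
2225: Jan 1 Saturday, common
2224: Jan 1 Thursday, leap
2223: Jan 1 Wednesday, common
2222: Jan 1 Tuesday, common
2221: Jan 1 Monday, common
2220: Jan 1 Saturday, leap
2220 matches on both conditions.

2220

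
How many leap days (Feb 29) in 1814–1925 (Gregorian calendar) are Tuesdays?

4

Leap years in 1814–1925: 27 of them.
Feb 29 weekday advances by 5 (mod 7) from one leap year to the next four years later (or differs when a century non-leap intervenes).
Leap-day weekdays: 1816:Thu 1820:Tue✓ 1824:Sun 1828:Fri 1832:Wed 1836:Mon 1840:Sat 1844:Thu 1848:Tue✓ 1852:Sun 1856:Fri 1860:Wed 1864:Mon 1868:Sat 1872:Thu 1876:Tue✓ 1880:Sun 1884:Fri 1888:Wed 1892:Mon 1896:Sat 1904:Mon 1908:Sat 1912:Thu 1916:Tue✓ 1920:Sun 1924:Fri
Tuesday: 1820, 1848, 1876, 1916 → 4.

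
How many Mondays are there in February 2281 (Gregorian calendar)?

4

February 2281 has 28 days and begins on Tuesday.
The first Monday is February 7.
Mondays fall on 7, 14, 21, 28 — that's 4.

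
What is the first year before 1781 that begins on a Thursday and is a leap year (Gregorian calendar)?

Jan 1 advances by 2 weekdays after a leap year and by 1 after a common year.
1781: Jan 1 is Monday.
1780: Saturday (leap)
1779: Friday
1778: Thursday
1777: Wednesday
1776: Monday (leap)
1775: Sunday
1774: Saturday
1773: Friday
1772: Wednesday (leap)
1771: Tuesday
1770: Monday
1769: Sunday
1768: Friday (leap)
1767: Thursday
1766: Wednesday
1765: Tuesday
1764: Sunday (leap)
1763: Saturday
1762: Friday
1761: Thursday
1760: Tuesday (leap)
1759: Monday
1758: Sunday
1757: Saturday
1756: Thursday (leap)
1756 begins on a Thursday and is a leap year.

1756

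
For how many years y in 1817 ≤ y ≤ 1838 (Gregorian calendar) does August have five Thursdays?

August has 31 days; it has five Thursdays when Thursday falls among the first (month-length − 28) days — i.e. when August 1 is one of Thursday/Wednesday/Tuesday.
August 1 by year: 1817:Fri 1818:Sat 1819:Sun 1820:Tue✓ 1821:Wed✓ 1822:Thu✓ 1823:Fri 1824:Sun 1825:Mon 1826:Tue✓ 1827:Wed✓ 1828:Fri 1829:Sat 1830:Sun 1831:Mon 1832:Wed✓ 1833:Thu✓ 1834:Fri 1835:Sat 1836:Mon 1837:Tue✓ 1838:Wed✓
Years with five Thursdays: 1820, 1821, 1822, 1826, 1827, 1832, 1833, 1837, 1838 → 9.

9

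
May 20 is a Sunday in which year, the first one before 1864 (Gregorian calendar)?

From one year to the next, a fixed date's weekday advances by 1, or by 2 when a Feb 29 lies between the two dates.
1864: May 20 is Friday.
1863: Wednesday (−2)
1862: Tuesday (−1)
1861: Monday (−1)
1860: Sunday (−1)
May 20 falls on a Sunday in 1860.

1860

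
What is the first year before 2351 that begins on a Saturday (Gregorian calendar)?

Jan 1 advances by 2 weekdays after a leap year and by 1 after a common year.
2351: Jan 1 is Monday.
2350: Sunday
2349: Saturday
2349 begins on a Saturday

2349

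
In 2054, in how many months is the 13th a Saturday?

1

Check the 13th of each month of 2054: Jan 13: Tue, Feb 13: Fri, Mar 13: Fri, Apr 13: Mon, May 13: Wed, Jun 13: Sat, Jul 13: Mon, Aug 13: Thu, Sep 13: Sun, Oct 13: Tue, Nov 13: Fri, Dec 13: Sun.
Saturday occurs in June — 1 month.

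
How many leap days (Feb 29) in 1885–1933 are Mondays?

Leap years in 1885–1933: 11 of them.
Feb 29 weekday advances by 5 (mod 7) from one leap year to the next four years later (or differs when a century non-leap intervenes).
Leap-day weekdays: 1888:Wed 1892:Mon✓ 1896:Sat 1904:Mon✓ 1908:Sat 1912:Thu 1916:Tue 1920:Sun 1924:Fri 1928:Wed 1932:Mon✓
Monday: 1892, 1904, 1932 → 3.

3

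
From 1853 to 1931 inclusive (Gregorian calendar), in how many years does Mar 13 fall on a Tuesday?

12

Track Mar 13's weekday year by year (advancing +1, or +2 across a Feb 29):
  1853: Sun  1854: Mon (+1)  1855: Tue (+1) ✓  1856: Thu (+2)  1857: Fri (+1)
  1858: Sat (+1)  1859: Sun (+1)  1860: Tue (+2) ✓  1861: Wed (+1)  1862: Thu (+1)
  1863: Fri (+1)  1864: Sun (+2)  1865: Mon (+1)  1866: Tue (+1) ✓  … (51 more years) …
  1918: Wed (+1)  1919: Thu (+1)  1920: Sat (+2)  1921: Sun (+1)  1922: Mon (+1)
  1923: Tue (+1) ✓  1924: Thu (+2)  1925: Fri (+1)  1926: Sat (+1)  1927: Sun (+1)
  1928: Tue (+2) ✓  1929: Wed (+1)  1930: Thu (+1)  1931: Fri (+1)
Tuesday years: 1855, 1860, 1866, 1877, 1883, 1888, 1894, 1900, 1906, 1917, 1923, 1928 — 12 in total.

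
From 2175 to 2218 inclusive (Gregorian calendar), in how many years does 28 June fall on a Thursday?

6

Track 28 June's weekday year by year (advancing +1, or +2 across a Feb 29):
  2175: Wed  2176: Fri (+2)  2177: Sat (+1)  2178: Sun (+1)  2179: Mon (+1)
  2180: Wed (+2)  2181: Thu (+1) ✓  2182: Fri (+1)  2183: Sat (+1)  2184: Mon (+2)
  2185: Tue (+1)  2186: Wed (+1)  2187: Thu (+1) ✓  2188: Sat (+2)  … (16 more years) …
  2205: Fri (+1)  2206: Sat (+1)  2207: Sun (+1)  2208: Tue (+2)  2209: Wed (+1)
  2210: Thu (+1) ✓  2211: Fri (+1)  2212: Sun (+2)  2213: Mon (+1)  2214: Tue (+1)
  2215: Wed (+1)  2216: Fri (+2)  2217: Sat (+1)  2218: Sun (+1)
Thursday years: 2181, 2187, 2192, 2198, 2204, 2210 — 6 in total.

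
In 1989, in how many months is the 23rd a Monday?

2

Check the 23rd of each month of 1989: Jan 23: Mon, Feb 23: Thu, Mar 23: Thu, Apr 23: Sun, May 23: Tue, Jun 23: Fri, Jul 23: Sun, Aug 23: Wed, Sep 23: Sat, Oct 23: Mon, Nov 23: Thu, Dec 23: Sat.
Monday occurs in January, October — 2 months.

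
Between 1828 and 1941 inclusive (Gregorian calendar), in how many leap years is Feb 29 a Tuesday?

3

Leap years in 1828–1941: 28 of them.
Feb 29 weekday advances by 5 (mod 7) from one leap year to the next four years later (or differs when a century non-leap intervenes).
Leap-day weekdays: 1828:Fri 1832:Wed 1836:Mon 1840:Sat 1844:Thu 1848:Tue✓ 1852:Sun 1856:Fri 1860:Wed 1864:Mon 1868:Sat 1872:Thu 1876:Tue✓ 1880:Sun 1884:Fri 1888:Wed 1892:Mon 1896:Sat 1904:Mon 1908:Sat 1912:Thu 1916:Tue✓ 1920:Sun 1924:Fri 1928:Wed 1932:Mon 1936:Sat 1940:Thu
Tuesday: 1848, 1876, 1916 → 3.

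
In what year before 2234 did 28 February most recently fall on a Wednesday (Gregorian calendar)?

From one year to the next, a fixed date's weekday advances by 1, or by 2 when a Feb 29 lies between the two dates.
2234: February 28 is Friday.
2233: Thursday (−1)
2232: Tuesday (−2)
2231: Monday (−1)
2230: Sunday (−1)
2229: Saturday (−1)
2228: Thursday (−2)
2227: Wednesday (−1)
28 February falls on a Wednesday in 2227.

2227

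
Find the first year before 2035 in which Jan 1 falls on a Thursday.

Jan 1 advances by 2 weekdays after a leap year and by 1 after a common year.
2035: Jan 1 is Monday.
2034: Sunday
2033: Saturday
2032: Thursday (leap)
2032 begins on a Thursday

2032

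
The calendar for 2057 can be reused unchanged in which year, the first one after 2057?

2063

Two years share a calendar iff Jan 1 falls on the same weekday and both are leap or both are common. 2057: Jan 1 is Monday, common year.
2058: Jan 1 Tuesday, common
2059: Jan 1 Wednesday, common
2060: Jan 1 Thursday, leap
2061: Jan 1 Saturday, common
2062: Jan 1 Sunday, common
2063: Jan 1 Monday, common
2063 matches on both conditions.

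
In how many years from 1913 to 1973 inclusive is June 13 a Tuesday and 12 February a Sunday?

6

Check each year's weekday for June 13 and 12 February:
  1913: Fri/Wed  1914: Sat/Thu  1915: Sun/Fri  1916: Tue/Sat  1917: Wed/Mon  1918: Thu/Tue  1919: Fri/Wed  1920: Sun/Thu  1921: Mon/Sat  1922: Tue/Sun ✓  1923: Wed/Mon  1924: Fri/Tue  1925: Sat/Thu  1926: Sun/Fri  …(33 more)…  1960: Mon/Fri  1961: Tue/Sun ✓  1962: Wed/Mon  1963: Thu/Tue  1964: Sat/Wed  1965: Sun/Fri  1966: Mon/Sat  1967: Tue/Sun ✓  1968: Thu/Mon  1969: Fri/Wed  1970: Sat/Thu  1971: Sun/Fri  1972: Tue/Sat  1973: Wed/Mon
Both conditions hold in: 1922, 1933, 1939, 1950, 1961, 1967 — 6.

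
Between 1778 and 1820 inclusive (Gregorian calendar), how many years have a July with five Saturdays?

July has 31 days; it has five Saturdays when Saturday falls among the first (month-length − 28) days — i.e. when July 1 is one of Saturday/Friday/Thursday.
July 1 by year: 1778:Wed 1779:Thu✓ 1780:Sat✓ 1781:Sun 1782:Mon 1783:Tue 1784:Thu✓ 1785:Fri✓ 1786:Sat✓ 1787:Sun 1788:Tue 1789:Wed 1790:Thu✓ 1791:Fri✓ 1792:Sun …(13 more)… 1806:Tue 1807:Wed 1808:Fri✓ 1809:Sat✓ 1810:Sun 1811:Mon 1812:Wed 1813:Thu✓ 1814:Fri✓ 1815:Sat✓ 1816:Mon 1817:Tue 1818:Wed 1819:Thu✓ 1820:Sat✓
Years with five Saturdays: 1779, 1780, 1784, 1785, 1786, 1790, 1791, 1796, 1797, 1802, 1803, 1808, 1809, 1813, 1814, 1815, 1819, 1820 → 18.

18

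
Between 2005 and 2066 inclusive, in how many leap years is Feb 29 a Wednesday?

2

Leap years in 2005–2066: 15 of them.
Feb 29 weekday advances by 5 (mod 7) from one leap year to the next four years later (or differs when a century non-leap intervenes).
Leap-day weekdays: 2008:Fri 2012:Wed✓ 2016:Mon 2020:Sat 2024:Thu 2028:Tue 2032:Sun 2036:Fri 2040:Wed✓ 2044:Mon 2048:Sat 2052:Thu 2056:Tue 2060:Sun 2064:Fri
Wednesday: 2012, 2040 → 2.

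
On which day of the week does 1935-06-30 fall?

January 1, 1935 is a Tuesday.
June 30 is day 181 of the year, i.e. 180 days after Jan 1.
180 mod 7 = 5, so advance 5 weekdays from Tuesday: Sunday.

Sunday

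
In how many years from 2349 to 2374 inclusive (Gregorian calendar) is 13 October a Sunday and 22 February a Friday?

3

Check each year's weekday for 13 October and 22 February:
  2349: Thu/Tue  2350: Fri/Wed  2351: Sat/Thu  2352: Mon/Fri  2353: Tue/Sun  2354: Wed/Mon  2355: Thu/Tue  2356: Sat/Wed  2357: Sun/Fri ✓  2358: Mon/Sat  2359: Tue/Sun  2360: Thu/Mon  2361: Fri/Wed  2362: Sat/Thu  2363: Sun/Fri ✓  2364: Tue/Sat  2365: Wed/Mon  2366: Thu/Tue  2367: Fri/Wed  2368: Sun/Thu  2369: Mon/Sat  2370: Tue/Sun  2371: Wed/Mon  2372: Fri/Tue  2373: Sat/Thu  2374: Sun/Fri ✓
Both conditions hold in: 2357, 2363, 2374 — 3.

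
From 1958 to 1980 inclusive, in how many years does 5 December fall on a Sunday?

3

Track 5 December's weekday year by year (advancing +1, or +2 across a Feb 29):
  1958: Fri  1959: Sat (+1)  1960: Mon (+2)  1961: Tue (+1)  1962: Wed (+1)
  1963: Thu (+1)  1964: Sat (+2)  1965: Sun (+1) ✓  1966: Mon (+1)  1967: Tue (+1)
  1968: Thu (+2)  1969: Fri (+1)  1970: Sat (+1)  1971: Sun (+1) ✓  1972: Tue (+2)
  1973: Wed (+1)  1974: Thu (+1)  1975: Fri (+1)  1976: Sun (+2) ✓  1977: Mon (+1)
  1978: Tue (+1)  1979: Wed (+1)  1980: Fri (+2)
Sunday years: 1965, 1971, 1976 — 3 in total.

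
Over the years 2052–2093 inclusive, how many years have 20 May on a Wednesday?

Track 20 May's weekday year by year (advancing +1, or +2 across a Feb 29):
  2052: Mon  2053: Tue (+1)  2054: Wed (+1) ✓  2055: Thu (+1)  2056: Sat (+2)
  2057: Sun (+1)  2058: Mon (+1)  2059: Tue (+1)  2060: Thu (+2)  2061: Fri (+1)
  2062: Sat (+1)  2063: Sun (+1)  2064: Tue (+2)  2065: Wed (+1) ✓  … (14 more years) …
  2080: Mon (+2)  2081: Tue (+1)  2082: Wed (+1) ✓  2083: Thu (+1)  2084: Sat (+2)
  2085: Sun (+1)  2086: Mon (+1)  2087: Tue (+1)  2088: Thu (+2)  2089: Fri (+1)
  2090: Sat (+1)  2091: Sun (+1)  2092: Tue (+2)  2093: Wed (+1) ✓
Wednesday years: 2054, 2065, 2071, 2076, 2082, 2093 — 6 in total.

6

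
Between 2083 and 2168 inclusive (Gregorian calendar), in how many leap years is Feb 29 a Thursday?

Leap years in 2083–2168: 21 of them.
Feb 29 weekday advances by 5 (mod 7) from one leap year to the next four years later (or differs when a century non-leap intervenes).
Leap-day weekdays: 2084:Tue 2088:Sun 2092:Fri 2096:Wed 2104:Fri 2108:Wed 2112:Mon 2116:Sat 2120:Thu✓ 2124:Tue 2128:Sun 2132:Fri 2136:Wed 2140:Mon 2144:Sat 2148:Thu✓ 2152:Tue 2156:Sun 2160:Fri 2164:Wed 2168:Mon
Thursday: 2120, 2148 → 2.

2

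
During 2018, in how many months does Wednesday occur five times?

4

A month of length L has five Wednesdays iff its first Wednesday is on day ≤ L−28 (so day 1–3 in a 31-day month, 1–2 in a 30-day month, day 1 in a leap February).
Checking each month of 2018: Jan starts Mon (31d) ✓; Feb starts Thu (28d); Mar starts Thu (31d); Apr starts Sun (30d); May starts Tue (31d) ✓; Jun starts Fri (30d); Jul starts Sun (31d); Aug starts Wed (31d) ✓; Sep starts Sat (30d); Oct starts Mon (31d) ✓; Nov starts Thu (30d); Dec starts Sat (31d).
Five-Wednesday months: January, May, August, October → 4.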